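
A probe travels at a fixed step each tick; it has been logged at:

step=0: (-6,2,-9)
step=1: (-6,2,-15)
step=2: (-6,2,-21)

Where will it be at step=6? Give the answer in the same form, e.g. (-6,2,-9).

(-6,2,-45)

Constant displacement of (+0,+0,-6) per step.
step 3: (-6,2,-21) + (+0,+0,-6) → (-6,2,-27)
step 4: (-6,2,-27) + (+0,+0,-6) → (-6,2,-33)
step 5: (-6,2,-33) + (+0,+0,-6) → (-6,2,-39)
step 6: (-6,2,-39) + (+0,+0,-6) → (-6,2,-45)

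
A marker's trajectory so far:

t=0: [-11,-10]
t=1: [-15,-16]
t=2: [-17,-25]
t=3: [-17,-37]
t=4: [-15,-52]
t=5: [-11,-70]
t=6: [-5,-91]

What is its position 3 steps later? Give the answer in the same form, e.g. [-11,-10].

Successive displacements: [-4,-6], [-2,-9], [+0,-12], [+2,-15], [+4,-18], [+6,-21] — each changes by [+2,-3].
step 7: [-5,-91] + [+8,-24] → [3,-115]
step 8: [3,-115] + [+10,-27] → [13,-142]
step 9: [13,-142] + [+12,-30] → [25,-172]

[25,-172]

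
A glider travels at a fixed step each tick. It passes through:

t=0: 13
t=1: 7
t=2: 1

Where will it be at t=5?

-17

Constant displacement of -6 per step.
step 3: 1 − 6 → -5
step 4: -5 − 6 → -11
step 5: -11 − 6 → -17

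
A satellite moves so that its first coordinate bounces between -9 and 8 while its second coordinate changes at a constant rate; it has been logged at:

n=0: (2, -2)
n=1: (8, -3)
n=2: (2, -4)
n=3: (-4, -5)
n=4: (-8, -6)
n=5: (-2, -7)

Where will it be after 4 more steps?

The first coordinate travels 6 per step and bounces off the walls at -9 and 8.
  step 6: -2 → 4
  step 7: 4 → 6
  step 8: 6 → 0
  step 9: 0 → -6
The second coordinate changes by -1 each step: at step 9 it is -11.

(-6, -11)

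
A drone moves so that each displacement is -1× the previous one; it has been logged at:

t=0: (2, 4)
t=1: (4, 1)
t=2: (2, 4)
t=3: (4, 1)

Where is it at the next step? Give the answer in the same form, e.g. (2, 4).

Step-to-step displacements: (+2, -3), (-2, +3), (+2, -3); each is -1× the previous.
step 4: (4, 1) + (-2, +3) → (2, 4)

(2, 4)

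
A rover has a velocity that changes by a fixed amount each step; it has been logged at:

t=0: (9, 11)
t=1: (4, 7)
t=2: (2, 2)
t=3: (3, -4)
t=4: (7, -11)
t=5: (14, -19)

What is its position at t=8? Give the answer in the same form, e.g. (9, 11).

Successive displacements: (-5, -4), (-2, -5), (+1, -6), (+4, -7), (+7, -8) — each changes by (+3, -1).
step 6: (14, -19) + (+10, -9) → (24, -28)
step 7: (24, -28) + (+13, -10) → (37, -38)
step 8: (37, -38) + (+16, -11) → (53, -49)

(53, -49)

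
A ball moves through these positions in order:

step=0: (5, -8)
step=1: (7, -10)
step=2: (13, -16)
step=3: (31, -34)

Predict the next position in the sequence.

(85, -88)

The jumps are (+2, -2), (+6, -6), (+18, -18) — a geometric progression with ratio 3.
step 4: (31, -34) + (+54, -54) → (85, -88)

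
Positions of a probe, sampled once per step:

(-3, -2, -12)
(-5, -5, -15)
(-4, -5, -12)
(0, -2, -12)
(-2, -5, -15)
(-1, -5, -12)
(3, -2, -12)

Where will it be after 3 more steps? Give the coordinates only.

The moves between consecutive positions are (-2, -3, -3), (+1, +0, +3), (+4, +3, +0), (-2, -3, -3), (+1, +0, +3), (+4, +3, +0); they repeat the 3-cycle [(-2, -3, -3), (+1, +0, +3), (+4, +3, +0)].
step 7: apply (-2, -3, -3) → (1, -5, -15)
step 8: apply (+1, +0, +3) → (2, -5, -12)
step 9: apply (+4, +3, +0) → (6, -2, -12)

(6, -2, -12)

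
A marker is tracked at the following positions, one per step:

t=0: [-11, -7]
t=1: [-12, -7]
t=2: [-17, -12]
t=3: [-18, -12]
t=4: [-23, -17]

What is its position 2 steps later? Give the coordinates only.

[-29, -22]

Differencing gives [-1, +0], [-5, -5], [-1, +0], [-5, -5]. This is the pattern [-1, +0], [-5, -5] repeated.
step 5: apply [-1, +0] → [-24, -17]
step 6: apply [-5, -5] → [-29, -22]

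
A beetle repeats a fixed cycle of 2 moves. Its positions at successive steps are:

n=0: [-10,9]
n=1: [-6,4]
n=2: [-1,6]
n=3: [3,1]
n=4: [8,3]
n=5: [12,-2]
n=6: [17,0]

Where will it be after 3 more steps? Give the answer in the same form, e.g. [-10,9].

[30,-8]

The moves between consecutive positions are [+4,-5], [+5,+2], [+4,-5], [+5,+2], [+4,-5], [+5,+2]; they repeat the 2-cycle [[+4,-5], [+5,+2]].
step 7: apply [+4,-5] → [21,-5]
step 8: apply [+5,+2] → [26,-3]
step 9: apply [+4,-5] → [30,-8]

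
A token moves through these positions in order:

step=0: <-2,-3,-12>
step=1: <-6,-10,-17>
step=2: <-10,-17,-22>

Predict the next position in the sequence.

Constant displacement of <-4,-7,-5> per step.
step 3: <-10,-17,-22> + <-4,-7,-5> → <-14,-24,-27>

<-14,-24,-27>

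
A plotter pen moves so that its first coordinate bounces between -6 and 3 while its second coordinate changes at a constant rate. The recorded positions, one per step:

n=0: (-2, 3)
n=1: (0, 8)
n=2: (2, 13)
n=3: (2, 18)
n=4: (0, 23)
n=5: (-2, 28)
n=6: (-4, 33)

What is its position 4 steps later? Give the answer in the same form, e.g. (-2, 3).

The first coordinate reflects between -6 and 3, moving 2 per step.
  step 7: -4 → -6
  step 8: -6 → -4
  step 9: -4 → -2
  step 10: -2 → 0
The second coordinate changes by +5 each step: at step 10 it is 53.

(0, 53)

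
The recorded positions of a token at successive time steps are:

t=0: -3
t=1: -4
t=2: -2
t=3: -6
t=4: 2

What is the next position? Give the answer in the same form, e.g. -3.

-14

Consecutive displacements -1, +2, -4, +8 scale by a factor of -2 each step.
step 5: 2 − 16 → -14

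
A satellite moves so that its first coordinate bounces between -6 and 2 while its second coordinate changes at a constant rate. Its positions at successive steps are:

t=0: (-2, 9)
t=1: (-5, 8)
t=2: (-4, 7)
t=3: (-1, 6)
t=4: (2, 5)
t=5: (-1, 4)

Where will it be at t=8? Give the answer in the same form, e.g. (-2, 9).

(-2, 1)

The first coordinate reflects between -6 and 2, moving 3 per step.
  step 6: -1 → -4
  step 7: -4 → -5
  step 8: -5 → -2
The second coordinate changes by -1 each step: at step 8 it is 1.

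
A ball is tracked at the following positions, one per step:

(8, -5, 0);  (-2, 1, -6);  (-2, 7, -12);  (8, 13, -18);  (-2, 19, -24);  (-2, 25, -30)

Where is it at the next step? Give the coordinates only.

The first coordinate repeats the cycle [8, -2, -2] with period 3; step 6 mod 3 = 0, giving 8.
The second coordinate changes by +6 each step, so at step 6 it is -5 + 6·(6) = 31.
The third coordinate changes by -6 each step, so at step 6 it is 0 + 6·(-6) = -36.

(8, 31, -36)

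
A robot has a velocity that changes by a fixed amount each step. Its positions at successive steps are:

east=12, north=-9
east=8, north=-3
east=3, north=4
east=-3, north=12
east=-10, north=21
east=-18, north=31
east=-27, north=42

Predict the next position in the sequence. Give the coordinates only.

Taking differences between consecutive positions: (-4, +6), (-5, +7), (-6, +8), (-7, +9), (-8, +10), (-9, +11). These grow by (-1, +1) each step.
step 7: east=-27, north=42 + (-10, +12) → east=-37, north=54

east=-37, north=54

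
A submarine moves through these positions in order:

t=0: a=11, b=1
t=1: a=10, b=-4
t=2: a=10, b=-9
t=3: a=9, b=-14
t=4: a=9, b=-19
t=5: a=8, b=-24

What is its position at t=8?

Differencing gives (-1,-5), (+0,-5), (-1,-5), (+0,-5), (-1,-5). This is the pattern (-1,-5), (+0,-5) repeated.
step 6: apply (+0,-5) → a=8, b=-29
step 7: apply (-1,-5) → a=7, b=-34
step 8: apply (+0,-5) → a=7, b=-39

a=7, b=-39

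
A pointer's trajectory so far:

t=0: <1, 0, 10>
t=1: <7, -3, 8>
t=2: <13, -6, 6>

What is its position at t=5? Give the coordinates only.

<31, -15, 0>

Constant displacement of <+6, -3, -2> per step.
step 3: <13, -6, 6> + <+6, -3, -2> → <19, -9, 4>
step 4: <19, -9, 4> + <+6, -3, -2> → <25, -12, 2>
step 5: <25, -12, 2> + <+6, -3, -2> → <31, -15, 0>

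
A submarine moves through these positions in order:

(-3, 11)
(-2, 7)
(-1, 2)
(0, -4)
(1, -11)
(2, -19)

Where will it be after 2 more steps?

Successive displacements: (+1, -4), (+1, -5), (+1, -6), (+1, -7), (+1, -8) — each changes by (+0, -1).
step 6: (2, -19) + (+1, -9) → (3, -28)
step 7: (3, -28) + (+1, -10) → (4, -38)

(4, -38)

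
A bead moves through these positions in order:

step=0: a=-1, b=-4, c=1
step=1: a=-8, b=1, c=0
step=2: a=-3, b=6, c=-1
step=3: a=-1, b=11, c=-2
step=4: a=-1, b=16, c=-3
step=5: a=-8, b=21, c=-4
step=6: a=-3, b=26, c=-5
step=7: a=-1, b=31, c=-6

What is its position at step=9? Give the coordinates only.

a=-8, b=41, c=-8

The a coordinate repeats the cycle [-1, -8, -3, -1] with period 4; step 9 mod 4 = 1, giving -8.
The b coordinate changes by +5 each step, so at step 9 it is -4 + 9·(5) = 41.
The c coordinate changes by -1 each step, so at step 9 it is 1 + 9·(-1) = -8.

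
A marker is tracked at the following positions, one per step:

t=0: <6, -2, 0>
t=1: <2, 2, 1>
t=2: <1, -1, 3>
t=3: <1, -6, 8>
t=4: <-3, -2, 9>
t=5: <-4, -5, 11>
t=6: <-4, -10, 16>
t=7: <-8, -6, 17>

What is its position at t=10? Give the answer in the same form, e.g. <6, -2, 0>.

<-13, -10, 25>

The moves between consecutive positions are <-4, +4, +1>, <-1, -3, +2>, <+0, -5, +5>, <-4, +4, +1>, <-1, -3, +2>, <+0, -5, +5>, <-4, +4, +1>; they repeat the 3-cycle [<-4, +4, +1>, <-1, -3, +2>, <+0, -5, +5>].
step 8: apply <-1, -3, +2> → <-9, -9, 19>
step 9: apply <+0, -5, +5> → <-9, -14, 24>
step 10: apply <-4, +4, +1> → <-13, -10, 25>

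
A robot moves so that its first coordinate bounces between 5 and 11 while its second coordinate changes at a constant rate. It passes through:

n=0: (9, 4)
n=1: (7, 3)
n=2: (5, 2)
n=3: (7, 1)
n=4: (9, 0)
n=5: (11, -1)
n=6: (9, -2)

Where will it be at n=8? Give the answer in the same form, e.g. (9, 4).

(5, -4)

The first coordinate reflects between 5 and 11, moving 2 per step.
  step 7: 9 → 7
  step 8: 7 → 5
The second coordinate changes by -1 each step: at step 8 it is -4.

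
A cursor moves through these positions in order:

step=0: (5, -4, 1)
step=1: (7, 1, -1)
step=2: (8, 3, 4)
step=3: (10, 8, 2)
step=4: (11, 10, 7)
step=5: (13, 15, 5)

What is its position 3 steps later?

The moves between consecutive positions are (+2, +5, -2), (+1, +2, +5), (+2, +5, -2), (+1, +2, +5), (+2, +5, -2); they repeat the 2-cycle [(+2, +5, -2), (+1, +2, +5)].
step 6: apply (+1, +2, +5) → (14, 17, 10)
step 7: apply (+2, +5, -2) → (16, 22, 8)
step 8: apply (+1, +2, +5) → (17, 24, 13)

(17, 24, 13)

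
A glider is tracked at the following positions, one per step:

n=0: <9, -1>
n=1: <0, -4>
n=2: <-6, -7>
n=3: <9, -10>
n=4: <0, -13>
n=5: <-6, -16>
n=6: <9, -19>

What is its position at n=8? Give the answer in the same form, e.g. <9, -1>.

First: cycles through 9, 0, -6 every 3 steps. Step 8 lands at position 2 of the cycle → -6.
Second: linear, -3 per step → -25 at step 8.

<-6, -25>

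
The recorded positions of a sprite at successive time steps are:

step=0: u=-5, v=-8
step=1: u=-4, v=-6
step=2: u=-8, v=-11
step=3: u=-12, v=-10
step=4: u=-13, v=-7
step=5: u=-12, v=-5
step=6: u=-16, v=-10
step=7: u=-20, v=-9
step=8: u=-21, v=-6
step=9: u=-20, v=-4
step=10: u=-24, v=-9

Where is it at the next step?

u=-28, v=-8

The moves between consecutive positions are (+1, +2), (-4, -5), (-4, +1), (-1, +3), (+1, +2), (-4, -5), (-4, +1), (-1, +3), (+1, +2), (-4, -5); they repeat the 4-cycle [(+1, +2), (-4, -5), (-4, +1), (-1, +3)].
step 11: apply (-4, +1) → u=-28, v=-8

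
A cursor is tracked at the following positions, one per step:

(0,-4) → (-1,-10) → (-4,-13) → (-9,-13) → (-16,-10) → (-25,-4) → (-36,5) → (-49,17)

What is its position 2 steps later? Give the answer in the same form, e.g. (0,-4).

Successive displacements: (-1,-6), (-3,-3), (-5,+0), (-7,+3), (-9,+6), (-11,+9), (-13,+12) — each changes by (-2,+3).
step 8: (-49,17) + (-15,+15) → (-64,32)
step 9: (-64,32) + (-17,+18) → (-81,50)

(-81,50)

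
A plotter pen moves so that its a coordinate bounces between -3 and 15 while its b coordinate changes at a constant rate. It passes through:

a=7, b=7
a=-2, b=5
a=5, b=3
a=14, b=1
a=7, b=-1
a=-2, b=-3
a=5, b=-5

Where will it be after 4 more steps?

The a coordinate travels 9 per step and bounces off the walls at -3 and 15.
  step 7: 5 → 14
  step 8: 14 → 7
  step 9: 7 → -2
  step 10: -2 → 5
The b coordinate changes by -2 each step: at step 10 it is -13.

a=5, b=-13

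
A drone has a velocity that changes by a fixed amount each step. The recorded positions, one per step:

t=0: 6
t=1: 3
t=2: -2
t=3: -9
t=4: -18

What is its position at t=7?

-57

Taking differences between consecutive positions: -3, -5, -7, -9. These grow by -2 each step.
step 5: -18 − 11 → -29
step 6: -29 − 13 → -42
step 7: -42 − 15 → -57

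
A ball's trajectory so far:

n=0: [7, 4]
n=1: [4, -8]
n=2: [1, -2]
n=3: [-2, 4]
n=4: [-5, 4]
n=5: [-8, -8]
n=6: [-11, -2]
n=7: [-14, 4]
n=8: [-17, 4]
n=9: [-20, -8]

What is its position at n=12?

[-29, 4]

The first coordinate changes by -3 each step, so at step 12 it is 7 + 12·(-3) = -29.
The second coordinate repeats the cycle [4, -8, -2, 4] with period 4; step 12 mod 4 = 0, giving 4.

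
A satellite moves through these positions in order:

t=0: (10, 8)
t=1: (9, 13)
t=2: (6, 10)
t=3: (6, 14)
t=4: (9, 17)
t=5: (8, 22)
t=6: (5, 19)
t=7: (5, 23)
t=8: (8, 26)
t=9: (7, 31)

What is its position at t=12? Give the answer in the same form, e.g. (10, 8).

(7, 35)

The moves between consecutive positions are (-1, +5), (-3, -3), (+0, +4), (+3, +3), (-1, +5), (-3, -3), (+0, +4), (+3, +3), (-1, +5); they repeat the 4-cycle [(-1, +5), (-3, -3), (+0, +4), (+3, +3)].
step 10: apply (-3, -3) → (4, 28)
step 11: apply (+0, +4) → (4, 32)
step 12: apply (+3, +3) → (7, 35)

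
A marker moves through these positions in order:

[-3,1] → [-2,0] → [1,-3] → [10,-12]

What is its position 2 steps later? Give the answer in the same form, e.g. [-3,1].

Step-to-step displacements: [+1,-1], [+3,-3], [+9,-9]; each is 3× the previous.
step 4: [10,-12] + [+27,-27] → [37,-39]
step 5: [37,-39] + [+81,-81] → [118,-120]

[118,-120]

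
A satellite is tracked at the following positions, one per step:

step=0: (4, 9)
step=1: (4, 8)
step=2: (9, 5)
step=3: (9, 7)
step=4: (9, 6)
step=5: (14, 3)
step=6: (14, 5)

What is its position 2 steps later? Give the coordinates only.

The moves between consecutive positions are (+0, -1), (+5, -3), (+0, +2), (+0, -1), (+5, -3), (+0, +2); they repeat the 3-cycle [(+0, -1), (+5, -3), (+0, +2)].
step 7: apply (+0, -1) → (14, 4)
step 8: apply (+5, -3) → (19, 1)

(19, 1)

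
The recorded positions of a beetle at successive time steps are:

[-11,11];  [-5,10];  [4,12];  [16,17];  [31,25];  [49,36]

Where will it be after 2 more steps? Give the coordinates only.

[94,67]

First differences are [+6,-1], [+9,+2], [+12,+5], [+15,+8], [+18,+11]; their common second difference is [+3,+3] (constant acceleration).
step 6: [49,36] + [+21,+14] → [70,50]
step 7: [70,50] + [+24,+17] → [94,67]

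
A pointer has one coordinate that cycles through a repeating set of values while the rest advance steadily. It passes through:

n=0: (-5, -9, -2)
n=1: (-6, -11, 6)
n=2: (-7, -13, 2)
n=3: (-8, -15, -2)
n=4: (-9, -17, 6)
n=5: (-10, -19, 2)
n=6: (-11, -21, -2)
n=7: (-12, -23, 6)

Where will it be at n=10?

(-15, -29, 6)

The first coordinate changes by -1 each step, so at step 10 it is -5 + 10·(-1) = -15.
The second coordinate changes by -2 each step, so at step 10 it is -9 + 10·(-2) = -29.
The third coordinate repeats the cycle [-2, 6, 2] with period 3; step 10 mod 3 = 1, giving 6.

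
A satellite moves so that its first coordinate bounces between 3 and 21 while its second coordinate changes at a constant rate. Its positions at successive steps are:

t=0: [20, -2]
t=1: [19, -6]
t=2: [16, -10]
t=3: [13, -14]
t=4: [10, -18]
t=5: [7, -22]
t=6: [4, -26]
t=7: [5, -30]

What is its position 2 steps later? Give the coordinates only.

[11, -38]

The first coordinate travels 3 per step and bounces off the walls at 3 and 21.
  step 8: 5 → 8
  step 9: 8 → 11
The second coordinate changes by -4 each step: at step 9 it is -38.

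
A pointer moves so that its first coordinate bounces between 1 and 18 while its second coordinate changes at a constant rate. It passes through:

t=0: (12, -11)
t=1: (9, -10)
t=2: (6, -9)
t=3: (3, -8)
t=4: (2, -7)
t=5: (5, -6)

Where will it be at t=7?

(11, -4)

The first coordinate reflects between 1 and 18, moving 3 per step.
  step 6: 5 → 8
  step 7: 8 → 11
The second coordinate changes by +1 each step: at step 7 it is -4.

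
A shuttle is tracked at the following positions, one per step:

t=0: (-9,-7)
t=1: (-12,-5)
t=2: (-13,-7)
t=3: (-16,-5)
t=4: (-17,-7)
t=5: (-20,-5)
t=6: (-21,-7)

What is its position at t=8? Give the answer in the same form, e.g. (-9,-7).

Step-to-step displacements: (-3,+2), (-1,-2), (-3,+2), (-1,-2), (-3,+2), (-1,-2) — a repeating cycle of length 2.
step 7: apply (-3,+2) → (-24,-5)
step 8: apply (-1,-2) → (-25,-7)

(-25,-7)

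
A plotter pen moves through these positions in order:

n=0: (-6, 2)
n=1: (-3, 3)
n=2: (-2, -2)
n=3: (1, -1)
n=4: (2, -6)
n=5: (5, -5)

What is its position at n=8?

(10, -14)

Differencing gives (+3, +1), (+1, -5), (+3, +1), (+1, -5), (+3, +1). This is the pattern (+3, +1), (+1, -5) repeated.
step 6: apply (+1, -5) → (6, -10)
step 7: apply (+3, +1) → (9, -9)
step 8: apply (+1, -5) → (10, -14)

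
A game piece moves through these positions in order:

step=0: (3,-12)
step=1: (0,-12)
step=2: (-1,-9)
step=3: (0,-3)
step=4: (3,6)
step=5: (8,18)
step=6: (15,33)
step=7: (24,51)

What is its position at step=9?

First differences are (-3,+0), (-1,+3), (+1,+6), (+3,+9), (+5,+12), (+7,+15), (+9,+18); their common second difference is (+2,+3) (constant acceleration).
step 8: (24,51) + (+11,+21) → (35,72)
step 9: (35,72) + (+13,+24) → (48,96)

(48,96)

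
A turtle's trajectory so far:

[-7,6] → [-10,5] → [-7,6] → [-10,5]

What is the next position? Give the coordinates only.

Consecutive displacements [-3,-1], [+3,+1], [-3,-1] scale by a factor of -1 each step.
step 4: [-10,5] + [+3,+1] → [-7,6]

[-7,6]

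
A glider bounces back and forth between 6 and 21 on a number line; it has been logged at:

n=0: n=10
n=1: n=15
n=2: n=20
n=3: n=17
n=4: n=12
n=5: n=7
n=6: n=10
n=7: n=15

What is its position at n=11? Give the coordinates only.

n=7

The value travels 5 per step and bounces off the walls at 6 and 21.
  step 8: 15 → 20
  step 9: 20 → 17
  step 10: 17 → 12
  step 11: 12 → 7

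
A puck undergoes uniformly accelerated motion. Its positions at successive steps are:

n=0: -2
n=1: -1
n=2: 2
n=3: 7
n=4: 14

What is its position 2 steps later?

34

First differences are +1, +3, +5, +7; their common second difference is +2 (constant acceleration).
step 5: 14 + 9 → 23
step 6: 23 + 11 → 34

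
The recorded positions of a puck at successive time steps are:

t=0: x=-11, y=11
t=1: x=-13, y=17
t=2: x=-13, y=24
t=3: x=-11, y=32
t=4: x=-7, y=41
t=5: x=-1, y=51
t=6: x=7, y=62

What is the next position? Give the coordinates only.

x=17, y=74

Taking differences between consecutive positions: (-2, +6), (+0, +7), (+2, +8), (+4, +9), (+6, +10), (+8, +11). These grow by (+2, +1) each step.
step 7: x=7, y=62 + (+10, +12) → x=17, y=74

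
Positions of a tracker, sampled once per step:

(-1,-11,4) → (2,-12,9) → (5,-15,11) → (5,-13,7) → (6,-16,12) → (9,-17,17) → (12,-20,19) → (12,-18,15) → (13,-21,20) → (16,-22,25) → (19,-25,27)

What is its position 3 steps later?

Differencing gives (+3,-1,+5), (+3,-3,+2), (+0,+2,-4), (+1,-3,+5), (+3,-1,+5), (+3,-3,+2), (+0,+2,-4), (+1,-3,+5), (+3,-1,+5), (+3,-3,+2). This is the pattern (+3,-1,+5), (+3,-3,+2), (+0,+2,-4), (+1,-3,+5) repeated.
step 11: apply (+0,+2,-4) → (19,-23,23)
step 12: apply (+1,-3,+5) → (20,-26,28)
step 13: apply (+3,-1,+5) → (23,-27,33)

(23,-27,33)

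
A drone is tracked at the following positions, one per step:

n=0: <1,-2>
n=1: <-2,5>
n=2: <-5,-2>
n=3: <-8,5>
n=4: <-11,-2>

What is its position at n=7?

<-20,5>

First: linear, -3 per step → -20 at step 7.
Second: cycles through -2, 5 every 2 steps. Step 7 lands at position 1 of the cycle → 5.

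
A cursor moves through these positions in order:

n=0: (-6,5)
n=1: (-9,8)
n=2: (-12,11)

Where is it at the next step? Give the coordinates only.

(-15,14)

Constant displacement of (-3,+3) per step.
step 3: (-12,11) + (-3,+3) → (-15,14)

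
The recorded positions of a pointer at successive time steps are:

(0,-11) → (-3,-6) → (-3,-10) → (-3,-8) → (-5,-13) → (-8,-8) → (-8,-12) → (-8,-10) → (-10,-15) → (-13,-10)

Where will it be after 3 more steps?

The moves between consecutive positions are (-3,+5), (+0,-4), (+0,+2), (-2,-5), (-3,+5), (+0,-4), (+0,+2), (-2,-5), (-3,+5); they repeat the 4-cycle [(-3,+5), (+0,-4), (+0,+2), (-2,-5)].
step 10: apply (+0,-4) → (-13,-14)
step 11: apply (+0,+2) → (-13,-12)
step 12: apply (-2,-5) → (-15,-17)

(-15,-17)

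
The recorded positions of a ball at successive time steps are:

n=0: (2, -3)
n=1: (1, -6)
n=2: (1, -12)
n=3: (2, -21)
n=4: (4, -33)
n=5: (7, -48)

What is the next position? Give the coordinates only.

Taking differences between consecutive positions: (-1, -3), (+0, -6), (+1, -9), (+2, -12), (+3, -15). These grow by (+1, -3) each step.
step 6: (7, -48) + (+4, -18) → (11, -66)

(11, -66)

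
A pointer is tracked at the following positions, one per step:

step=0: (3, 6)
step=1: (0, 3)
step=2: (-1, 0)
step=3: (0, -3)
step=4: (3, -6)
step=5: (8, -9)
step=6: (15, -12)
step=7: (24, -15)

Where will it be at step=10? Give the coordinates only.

First differences are (-3, -3), (-1, -3), (+1, -3), (+3, -3), (+5, -3), (+7, -3), (+9, -3); their common second difference is (+2, +0) (constant acceleration).
step 8: (24, -15) + (+11, -3) → (35, -18)
step 9: (35, -18) + (+13, -3) → (48, -21)
step 10: (48, -21) + (+15, -3) → (63, -24)

(63, -24)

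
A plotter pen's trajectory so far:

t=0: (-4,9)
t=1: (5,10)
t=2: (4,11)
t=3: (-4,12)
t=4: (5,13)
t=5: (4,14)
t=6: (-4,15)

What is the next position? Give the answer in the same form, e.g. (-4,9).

The first coordinate repeats the cycle [-4, 5, 4] with period 3; step 7 mod 3 = 1, giving 5.
The second coordinate changes by +1 each step, so at step 7 it is 9 + 7·(1) = 16.

(5,16)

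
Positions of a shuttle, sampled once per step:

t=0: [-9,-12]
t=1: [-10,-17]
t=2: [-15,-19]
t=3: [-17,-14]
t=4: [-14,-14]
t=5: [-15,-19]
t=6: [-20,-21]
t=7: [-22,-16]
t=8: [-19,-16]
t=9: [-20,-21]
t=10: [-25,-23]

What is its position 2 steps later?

[-24,-18]

Differencing gives [-1,-5], [-5,-2], [-2,+5], [+3,+0], [-1,-5], [-5,-2], [-2,+5], [+3,+0], [-1,-5], [-5,-2]. This is the pattern [-1,-5], [-5,-2], [-2,+5], [+3,+0] repeated.
step 11: apply [-2,+5] → [-27,-18]
step 12: apply [+3,+0] → [-24,-18]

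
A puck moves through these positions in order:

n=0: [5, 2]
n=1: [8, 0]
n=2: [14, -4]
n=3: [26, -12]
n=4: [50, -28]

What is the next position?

[98, -60]

Step-to-step displacements: [+3, -2], [+6, -4], [+12, -8], [+24, -16]; each is 2× the previous.
step 5: [50, -28] + [+48, -32] → [98, -60]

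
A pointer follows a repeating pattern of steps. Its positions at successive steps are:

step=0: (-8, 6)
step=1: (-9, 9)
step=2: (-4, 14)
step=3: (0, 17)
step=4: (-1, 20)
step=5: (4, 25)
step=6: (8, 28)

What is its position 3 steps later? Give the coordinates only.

(16, 39)

Step-to-step displacements: (-1, +3), (+5, +5), (+4, +3), (-1, +3), (+5, +5), (+4, +3) — a repeating cycle of length 3.
step 7: apply (-1, +3) → (7, 31)
step 8: apply (+5, +5) → (12, 36)
step 9: apply (+4, +3) → (16, 39)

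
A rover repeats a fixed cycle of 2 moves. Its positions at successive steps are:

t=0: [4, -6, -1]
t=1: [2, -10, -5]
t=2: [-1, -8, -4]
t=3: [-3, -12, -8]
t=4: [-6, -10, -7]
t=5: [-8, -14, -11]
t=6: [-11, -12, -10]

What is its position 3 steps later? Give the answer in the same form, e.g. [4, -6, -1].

[-18, -18, -17]

Differencing gives [-2, -4, -4], [-3, +2, +1], [-2, -4, -4], [-3, +2, +1], [-2, -4, -4], [-3, +2, +1]. This is the pattern [-2, -4, -4], [-3, +2, +1] repeated.
step 7: apply [-2, -4, -4] → [-13, -16, -14]
step 8: apply [-3, +2, +1] → [-16, -14, -13]
step 9: apply [-2, -4, -4] → [-18, -18, -17]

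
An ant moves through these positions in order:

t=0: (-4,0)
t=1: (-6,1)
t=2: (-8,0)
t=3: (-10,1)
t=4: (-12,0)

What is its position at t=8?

The first coordinate changes by -2 each step, so at step 8 it is -4 + 8·(-2) = -20.
The second coordinate repeats the cycle [0, 1] with period 2; step 8 mod 2 = 0, giving 0.

(-20,0)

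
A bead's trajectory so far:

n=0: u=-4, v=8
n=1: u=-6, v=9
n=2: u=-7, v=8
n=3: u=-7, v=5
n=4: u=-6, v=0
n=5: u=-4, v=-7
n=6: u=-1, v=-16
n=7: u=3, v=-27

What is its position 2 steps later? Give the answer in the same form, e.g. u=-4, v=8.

First differences are (-2, +1), (-1, -1), (+0, -3), (+1, -5), (+2, -7), (+3, -9), (+4, -11); their common second difference is (+1, -2) (constant acceleration).
step 8: u=3, v=-27 + (+5, -13) → u=8, v=-40
step 9: u=8, v=-40 + (+6, -15) → u=14, v=-55

u=14, v=-55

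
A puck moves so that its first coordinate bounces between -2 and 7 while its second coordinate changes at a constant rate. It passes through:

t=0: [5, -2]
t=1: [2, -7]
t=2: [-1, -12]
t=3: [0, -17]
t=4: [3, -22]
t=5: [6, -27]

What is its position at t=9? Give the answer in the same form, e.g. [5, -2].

The first coordinate reflects between -2 and 7, moving 3 per step.
  step 6: 6 → 5
  step 7: 5 → 2
  step 8: 2 → -1
  step 9: -1 → 0
The second coordinate changes by -5 each step: at step 9 it is -47.

[0, -47]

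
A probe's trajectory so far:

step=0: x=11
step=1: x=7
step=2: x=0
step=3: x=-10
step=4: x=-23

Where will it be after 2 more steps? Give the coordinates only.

Successive displacements: -4, -7, -10, -13 — each changes by -3.
step 5: -23 − 16 → x=-39
step 6: -39 − 19 → x=-58

x=-58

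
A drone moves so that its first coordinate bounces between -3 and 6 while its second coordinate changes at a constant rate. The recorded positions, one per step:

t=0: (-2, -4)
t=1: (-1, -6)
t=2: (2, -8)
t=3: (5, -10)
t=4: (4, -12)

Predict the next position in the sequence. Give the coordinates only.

The first coordinate reflects between -3 and 6, moving 3 per step.
  step 5: 4 → 1
The second coordinate changes by -2 each step: at step 5 it is -14.

(1, -14)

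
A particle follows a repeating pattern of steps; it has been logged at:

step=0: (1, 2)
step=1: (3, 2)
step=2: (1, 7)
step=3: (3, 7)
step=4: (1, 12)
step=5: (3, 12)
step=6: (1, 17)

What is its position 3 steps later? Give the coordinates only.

Step-to-step displacements: (+2, +0), (-2, +5), (+2, +0), (-2, +5), (+2, +0), (-2, +5) — a repeating cycle of length 2.
step 7: apply (+2, +0) → (3, 17)
step 8: apply (-2, +5) → (1, 22)
step 9: apply (+2, +0) → (3, 22)

(3, 22)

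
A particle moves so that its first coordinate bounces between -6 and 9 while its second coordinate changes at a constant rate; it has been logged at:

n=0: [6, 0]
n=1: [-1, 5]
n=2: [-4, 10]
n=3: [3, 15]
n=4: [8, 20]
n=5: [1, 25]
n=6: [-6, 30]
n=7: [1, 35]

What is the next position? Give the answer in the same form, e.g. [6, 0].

[8, 40]

The first coordinate reflects between -6 and 9, moving 7 per step.
  step 8: 1 → 8
The second coordinate changes by +5 each step: at step 8 it is 40.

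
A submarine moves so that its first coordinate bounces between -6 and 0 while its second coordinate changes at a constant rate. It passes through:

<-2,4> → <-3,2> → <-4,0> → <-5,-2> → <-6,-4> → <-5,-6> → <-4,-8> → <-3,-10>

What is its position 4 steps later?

<-1,-18>

The first coordinate reflects between -6 and 0, moving 1 per step.
  step 8: -3 → -2
  step 9: -2 → -1
  step 10: -1 → 0
  step 11: 0 → -1
The second coordinate changes by -2 each step: at step 11 it is -18.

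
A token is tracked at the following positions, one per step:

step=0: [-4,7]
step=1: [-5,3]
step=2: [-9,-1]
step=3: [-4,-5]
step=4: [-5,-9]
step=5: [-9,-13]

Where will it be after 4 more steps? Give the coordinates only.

[-4,-29]

The first coordinate repeats the cycle [-4, -5, -9] with period 3; step 9 mod 3 = 0, giving -4.
The second coordinate changes by -4 each step, so at step 9 it is 7 + 9·(-4) = -29.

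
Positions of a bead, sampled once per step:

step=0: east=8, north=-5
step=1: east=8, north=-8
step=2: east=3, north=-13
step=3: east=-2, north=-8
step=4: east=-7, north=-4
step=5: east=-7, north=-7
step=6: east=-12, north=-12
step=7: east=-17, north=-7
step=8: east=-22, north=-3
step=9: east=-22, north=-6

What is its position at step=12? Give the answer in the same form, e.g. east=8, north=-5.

Differencing gives (+0, -3), (-5, -5), (-5, +5), (-5, +4), (+0, -3), (-5, -5), (-5, +5), (-5, +4), (+0, -3). This is the pattern (+0, -3), (-5, -5), (-5, +5), (-5, +4) repeated.
step 10: apply (-5, -5) → east=-27, north=-11
step 11: apply (-5, +5) → east=-32, north=-6
step 12: apply (-5, +4) → east=-37, north=-2

east=-37, north=-2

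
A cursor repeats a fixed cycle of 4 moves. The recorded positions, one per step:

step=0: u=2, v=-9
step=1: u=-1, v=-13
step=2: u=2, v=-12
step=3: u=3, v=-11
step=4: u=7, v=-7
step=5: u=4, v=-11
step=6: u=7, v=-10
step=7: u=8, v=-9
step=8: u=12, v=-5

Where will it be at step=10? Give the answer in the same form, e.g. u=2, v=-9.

Differencing gives (-3, -4), (+3, +1), (+1, +1), (+4, +4), (-3, -4), (+3, +1), (+1, +1), (+4, +4). This is the pattern (-3, -4), (+3, +1), (+1, +1), (+4, +4) repeated.
step 9: apply (-3, -4) → u=9, v=-9
step 10: apply (+3, +1) → u=12, v=-8

u=12, v=-8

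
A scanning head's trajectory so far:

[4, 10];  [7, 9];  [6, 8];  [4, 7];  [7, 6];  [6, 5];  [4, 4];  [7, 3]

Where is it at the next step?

[6, 2]

The first coordinate repeats the cycle [4, 7, 6] with period 3; step 8 mod 3 = 2, giving 6.
The second coordinate changes by -1 each step, so at step 8 it is 10 + 8·(-1) = 2.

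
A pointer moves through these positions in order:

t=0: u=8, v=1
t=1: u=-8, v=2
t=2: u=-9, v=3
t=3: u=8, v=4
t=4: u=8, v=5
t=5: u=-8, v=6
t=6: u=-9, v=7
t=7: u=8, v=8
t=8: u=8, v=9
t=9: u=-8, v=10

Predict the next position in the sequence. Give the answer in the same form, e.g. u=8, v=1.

u=-9, v=11

U: cycles through 8, -8, -9, 8 every 4 steps. Step 10 lands at position 2 of the cycle → -9.
V: linear, +1 per step → 11 at step 10.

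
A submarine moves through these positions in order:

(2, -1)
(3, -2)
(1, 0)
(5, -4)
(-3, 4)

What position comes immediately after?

Consecutive displacements (+1, -1), (-2, +2), (+4, -4), (-8, +8) scale by a factor of -2 each step.
step 5: (-3, 4) + (+16, -16) → (13, -12)

(13, -12)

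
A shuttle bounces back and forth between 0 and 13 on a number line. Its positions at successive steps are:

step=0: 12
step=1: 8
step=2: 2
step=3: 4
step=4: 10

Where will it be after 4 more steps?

The value travels 6 per step and bounces off the walls at 0 and 13.
  step 5: 10 → 10
  step 6: 10 → 4
  step 7: 4 → 2
  step 8: 2 → 8

8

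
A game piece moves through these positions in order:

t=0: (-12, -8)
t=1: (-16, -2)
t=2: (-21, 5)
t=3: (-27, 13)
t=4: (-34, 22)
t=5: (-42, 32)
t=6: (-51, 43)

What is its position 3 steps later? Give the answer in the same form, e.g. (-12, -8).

(-84, 82)

Successive displacements: (-4, +6), (-5, +7), (-6, +8), (-7, +9), (-8, +10), (-9, +11) — each changes by (-1, +1).
step 7: (-51, 43) + (-10, +12) → (-61, 55)
step 8: (-61, 55) + (-11, +13) → (-72, 68)
step 9: (-72, 68) + (-12, +14) → (-84, 82)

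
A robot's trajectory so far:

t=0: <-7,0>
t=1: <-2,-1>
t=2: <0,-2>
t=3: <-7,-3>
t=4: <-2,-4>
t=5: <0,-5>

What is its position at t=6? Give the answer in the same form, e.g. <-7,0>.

<-7,-6>

First: cycles through -7, -2, 0 every 3 steps. Step 6 lands at position 0 of the cycle → -7.
Second: linear, -1 per step → -6 at step 6.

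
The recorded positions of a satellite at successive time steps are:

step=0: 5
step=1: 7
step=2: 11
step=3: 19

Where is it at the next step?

The jumps are +2, +4, +8 — a geometric progression with ratio 2.
step 4: 19 + 16 → 35

35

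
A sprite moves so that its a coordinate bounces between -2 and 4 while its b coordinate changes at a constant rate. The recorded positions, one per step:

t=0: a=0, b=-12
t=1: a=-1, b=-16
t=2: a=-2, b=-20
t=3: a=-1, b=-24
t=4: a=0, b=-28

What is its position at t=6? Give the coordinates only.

a=2, b=-36

The a coordinate travels 1 per step and bounces off the walls at -2 and 4.
  step 5: 0 → 1
  step 6: 1 → 2
The b coordinate changes by -4 each step: at step 6 it is -36.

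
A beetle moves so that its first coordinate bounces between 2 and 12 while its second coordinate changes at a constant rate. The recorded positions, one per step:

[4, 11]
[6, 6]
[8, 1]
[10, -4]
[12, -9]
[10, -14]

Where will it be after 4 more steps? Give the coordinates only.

The first coordinate travels 2 per step and bounces off the walls at 2 and 12.
  step 6: 10 → 8
  step 7: 8 → 6
  step 8: 6 → 4
  step 9: 4 → 2
The second coordinate changes by -5 each step: at step 9 it is -34.

[2, -34]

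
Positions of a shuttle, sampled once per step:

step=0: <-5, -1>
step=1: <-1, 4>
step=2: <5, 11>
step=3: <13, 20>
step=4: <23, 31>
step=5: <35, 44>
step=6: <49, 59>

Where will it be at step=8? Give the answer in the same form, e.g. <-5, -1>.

Successive displacements: <+4, +5>, <+6, +7>, <+8, +9>, <+10, +11>, <+12, +13>, <+14, +15> — each changes by <+2, +2>.
step 7: <49, 59> + <+16, +17> → <65, 76>
step 8: <65, 76> + <+18, +19> → <83, 95>

<83, 95>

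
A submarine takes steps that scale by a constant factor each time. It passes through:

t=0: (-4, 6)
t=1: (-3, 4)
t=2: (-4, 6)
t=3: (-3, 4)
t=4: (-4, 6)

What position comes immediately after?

(-3, 4)

The jumps are (+1, -2), (-1, +2), (+1, -2), (-1, +2) — a geometric progression with ratio -1.
step 5: (-4, 6) + (+1, -2) → (-3, 4)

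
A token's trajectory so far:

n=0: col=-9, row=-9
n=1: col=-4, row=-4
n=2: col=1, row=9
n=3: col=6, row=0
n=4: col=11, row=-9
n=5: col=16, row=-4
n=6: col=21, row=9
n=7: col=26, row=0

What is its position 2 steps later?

col=36, row=-4

Col: linear, +5 per step → 36 at step 9.
Row: cycles through -9, -4, 9, 0 every 4 steps. Step 9 lands at position 1 of the cycle → -4.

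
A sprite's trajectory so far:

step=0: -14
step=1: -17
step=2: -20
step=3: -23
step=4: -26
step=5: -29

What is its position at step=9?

The position changes by -3 every step.
step 6: -29 − 3 → -32
step 7: -32 − 3 → -35
step 8: -35 − 3 → -38
step 9: -38 − 3 → -41

-41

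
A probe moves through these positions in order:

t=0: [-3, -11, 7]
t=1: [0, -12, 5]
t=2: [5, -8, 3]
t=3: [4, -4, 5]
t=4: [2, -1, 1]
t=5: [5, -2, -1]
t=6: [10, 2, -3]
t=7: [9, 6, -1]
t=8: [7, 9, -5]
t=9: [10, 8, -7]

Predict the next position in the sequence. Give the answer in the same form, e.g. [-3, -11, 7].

The moves between consecutive positions are [+3, -1, -2], [+5, +4, -2], [-1, +4, +2], [-2, +3, -4], [+3, -1, -2], [+5, +4, -2], [-1, +4, +2], [-2, +3, -4], [+3, -1, -2]; they repeat the 4-cycle [[+3, -1, -2], [+5, +4, -2], [-1, +4, +2], [-2, +3, -4]].
step 10: apply [+5, +4, -2] → [15, 12, -9]

[15, 12, -9]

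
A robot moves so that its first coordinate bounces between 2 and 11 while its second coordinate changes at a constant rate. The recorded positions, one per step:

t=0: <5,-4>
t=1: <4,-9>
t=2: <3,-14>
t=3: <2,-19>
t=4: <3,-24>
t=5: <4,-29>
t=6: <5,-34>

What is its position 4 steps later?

The first coordinate reflects between 2 and 11, moving 1 per step.
  step 7: 5 → 6
  step 8: 6 → 7
  step 9: 7 → 8
  step 10: 8 → 9
The second coordinate changes by -5 each step: at step 10 it is -54.

<9,-54>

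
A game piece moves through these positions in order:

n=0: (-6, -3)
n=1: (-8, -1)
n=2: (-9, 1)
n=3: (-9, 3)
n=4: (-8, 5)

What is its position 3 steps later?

Taking differences between consecutive positions: (-2, +2), (-1, +2), (+0, +2), (+1, +2). These grow by (+1, +0) each step.
step 5: (-8, 5) + (+2, +2) → (-6, 7)
step 6: (-6, 7) + (+3, +2) → (-3, 9)
step 7: (-3, 9) + (+4, +2) → (1, 11)

(1, 11)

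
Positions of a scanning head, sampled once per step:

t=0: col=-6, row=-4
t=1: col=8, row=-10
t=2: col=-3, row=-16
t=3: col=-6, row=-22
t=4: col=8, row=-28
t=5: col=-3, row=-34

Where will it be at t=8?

The col coordinate repeats the cycle [-6, 8, -3] with period 3; step 8 mod 3 = 2, giving -3.
The row coordinate changes by -6 each step, so at step 8 it is -4 + 8·(-6) = -52.

col=-3, row=-52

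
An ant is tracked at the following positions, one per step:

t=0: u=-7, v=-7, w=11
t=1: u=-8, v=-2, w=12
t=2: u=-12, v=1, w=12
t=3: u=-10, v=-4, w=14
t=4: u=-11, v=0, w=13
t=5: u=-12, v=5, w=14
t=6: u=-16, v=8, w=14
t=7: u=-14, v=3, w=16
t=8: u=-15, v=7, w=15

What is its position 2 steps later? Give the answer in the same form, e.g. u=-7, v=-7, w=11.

u=-20, v=15, w=16

Step-to-step displacements: (-1, +5, +1), (-4, +3, +0), (+2, -5, +2), (-1, +4, -1), (-1, +5, +1), (-4, +3, +0), (+2, -5, +2), (-1, +4, -1) — a repeating cycle of length 4.
step 9: apply (-1, +5, +1) → u=-16, v=12, w=16
step 10: apply (-4, +3, +0) → u=-20, v=15, w=16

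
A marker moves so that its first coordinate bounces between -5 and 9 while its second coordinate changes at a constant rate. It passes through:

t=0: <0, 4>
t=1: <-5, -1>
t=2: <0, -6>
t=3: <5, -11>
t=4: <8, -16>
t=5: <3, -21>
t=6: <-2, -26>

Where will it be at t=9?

The first coordinate reflects between -5 and 9, moving 5 per step.
  step 7: -2 → -3
  step 8: -3 → 2
  step 9: 2 → 7
The second coordinate changes by -5 each step: at step 9 it is -41.

<7, -41>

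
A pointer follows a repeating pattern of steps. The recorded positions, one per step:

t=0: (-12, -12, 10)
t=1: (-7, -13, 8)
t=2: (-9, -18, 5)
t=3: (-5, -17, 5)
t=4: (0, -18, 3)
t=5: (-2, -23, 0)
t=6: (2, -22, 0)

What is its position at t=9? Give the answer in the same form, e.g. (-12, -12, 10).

Differencing gives (+5, -1, -2), (-2, -5, -3), (+4, +1, +0), (+5, -1, -2), (-2, -5, -3), (+4, +1, +0). This is the pattern (+5, -1, -2), (-2, -5, -3), (+4, +1, +0) repeated.
step 7: apply (+5, -1, -2) → (7, -23, -2)
step 8: apply (-2, -5, -3) → (5, -28, -5)
step 9: apply (+4, +1, +0) → (9, -27, -5)

(9, -27, -5)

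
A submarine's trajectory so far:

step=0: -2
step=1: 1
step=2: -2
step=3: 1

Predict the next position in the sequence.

Consecutive displacements +3, -3, +3 scale by a factor of -1 each step.
step 4: 1 − 3 → -2

-2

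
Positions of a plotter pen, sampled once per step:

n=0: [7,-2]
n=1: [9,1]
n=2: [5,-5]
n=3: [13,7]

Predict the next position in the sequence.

Consecutive displacements [+2,+3], [-4,-6], [+8,+12] scale by a factor of -2 each step.
step 4: [13,7] + [-16,-24] → [-3,-17]

[-3,-17]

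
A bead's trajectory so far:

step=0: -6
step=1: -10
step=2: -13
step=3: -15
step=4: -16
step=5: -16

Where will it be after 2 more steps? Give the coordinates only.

-13

Successive displacements: -4, -3, -2, -1, +0 — each changes by +1.
step 6: -16 + 1 → -15
step 7: -15 + 2 → -13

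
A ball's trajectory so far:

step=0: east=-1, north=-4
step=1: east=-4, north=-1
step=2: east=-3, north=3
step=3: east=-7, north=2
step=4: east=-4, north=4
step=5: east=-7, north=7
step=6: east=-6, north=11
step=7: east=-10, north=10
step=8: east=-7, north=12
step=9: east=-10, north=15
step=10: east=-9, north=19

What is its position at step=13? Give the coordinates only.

east=-13, north=23

Step-to-step displacements: (-3, +3), (+1, +4), (-4, -1), (+3, +2), (-3, +3), (+1, +4), (-4, -1), (+3, +2), (-3, +3), (+1, +4) — a repeating cycle of length 4.
step 11: apply (-4, -1) → east=-13, north=18
step 12: apply (+3, +2) → east=-10, north=20
step 13: apply (-3, +3) → east=-13, north=23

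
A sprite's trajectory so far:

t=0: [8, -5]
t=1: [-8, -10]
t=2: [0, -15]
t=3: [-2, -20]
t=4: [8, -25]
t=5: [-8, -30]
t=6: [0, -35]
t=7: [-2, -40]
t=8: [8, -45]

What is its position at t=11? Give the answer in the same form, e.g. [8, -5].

[-2, -60]

The first coordinate repeats the cycle [8, -8, 0, -2] with period 4; step 11 mod 4 = 3, giving -2.
The second coordinate changes by -5 each step, so at step 11 it is -5 + 11·(-5) = -60.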